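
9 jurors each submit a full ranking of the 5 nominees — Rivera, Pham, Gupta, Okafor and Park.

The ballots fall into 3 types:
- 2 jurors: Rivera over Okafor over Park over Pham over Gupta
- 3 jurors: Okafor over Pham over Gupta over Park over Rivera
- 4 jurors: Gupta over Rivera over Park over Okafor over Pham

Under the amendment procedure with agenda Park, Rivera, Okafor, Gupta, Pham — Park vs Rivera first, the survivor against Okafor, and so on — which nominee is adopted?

Round 1: Park vs Rivera — 3–6, Rivera advances.
Round 2: Rivera vs Okafor — 6–3, Rivera advances.
Round 3: Rivera vs Gupta — 2–7, Gupta advances.
Round 4: Gupta vs Pham — 4–5, Pham advances.
Pham survives the agenda.

Pham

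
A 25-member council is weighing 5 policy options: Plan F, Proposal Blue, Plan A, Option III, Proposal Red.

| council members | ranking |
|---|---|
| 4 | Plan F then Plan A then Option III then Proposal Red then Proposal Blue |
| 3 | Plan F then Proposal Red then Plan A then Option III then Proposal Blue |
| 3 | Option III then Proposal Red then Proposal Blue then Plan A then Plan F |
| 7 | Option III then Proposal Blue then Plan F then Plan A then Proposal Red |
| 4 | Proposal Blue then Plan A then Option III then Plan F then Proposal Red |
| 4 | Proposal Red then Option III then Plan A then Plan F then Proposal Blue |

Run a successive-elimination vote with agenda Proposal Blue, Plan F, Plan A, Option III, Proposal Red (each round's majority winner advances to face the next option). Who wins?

Option III

Round 1: Proposal Blue vs Plan F — 14–11, Proposal Blue advances.
Round 2: Proposal Blue vs Plan A — 14–11, Proposal Blue advances.
Round 3: Proposal Blue vs Option III — 4–21, Option III advances.
Round 4: Option III vs Proposal Red — 18–7, Option III advances.
Option III survives the agenda.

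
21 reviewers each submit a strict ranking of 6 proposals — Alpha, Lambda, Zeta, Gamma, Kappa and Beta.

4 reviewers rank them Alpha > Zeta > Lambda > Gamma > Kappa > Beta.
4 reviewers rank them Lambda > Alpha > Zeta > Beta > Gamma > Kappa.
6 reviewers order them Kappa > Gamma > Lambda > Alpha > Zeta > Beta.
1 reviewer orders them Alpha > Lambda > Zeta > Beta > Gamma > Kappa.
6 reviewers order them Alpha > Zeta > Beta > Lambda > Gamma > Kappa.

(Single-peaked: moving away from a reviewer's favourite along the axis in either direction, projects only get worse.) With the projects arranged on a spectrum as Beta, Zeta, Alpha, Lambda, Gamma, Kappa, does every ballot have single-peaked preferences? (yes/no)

yes

Axis positions: Beta=1, Zeta=2, Alpha=3, Lambda=4, Gamma=5, Kappa=6.
Group 1 (peak Alpha at position 3): ranking walks positions 3-2-4-5-6-1, expanding outward from the peak — single-peaked.
Group 2 (peak Lambda at position 4): ranking walks positions 4-3-2-1-5-6, expanding outward from the peak — single-peaked.
Group 3 (peak Kappa at position 6): ranking walks positions 6-5-4-3-2-1, expanding outward from the peak — single-peaked.
Group 4 (peak Alpha at position 3): ranking walks positions 3-4-2-1-5-6, expanding outward from the peak — single-peaked.
Group 5 (peak Alpha at position 3): ranking walks positions 3-2-1-4-5-6, expanding outward from the peak — single-peaked.
Every ranking is single-peaked on this axis.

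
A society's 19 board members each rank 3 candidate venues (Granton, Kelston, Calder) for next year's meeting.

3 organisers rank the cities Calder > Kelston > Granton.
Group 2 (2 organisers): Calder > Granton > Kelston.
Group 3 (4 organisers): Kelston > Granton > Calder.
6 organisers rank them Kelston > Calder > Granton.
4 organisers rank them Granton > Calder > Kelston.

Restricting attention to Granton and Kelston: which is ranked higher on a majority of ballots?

Kelston

Ballots ranking Granton above Kelston: 2 + 4 = 6.
Ballots ranking Kelston above Granton: 19 − 6 = 13.
Kelston wins the head-to-head 13–6.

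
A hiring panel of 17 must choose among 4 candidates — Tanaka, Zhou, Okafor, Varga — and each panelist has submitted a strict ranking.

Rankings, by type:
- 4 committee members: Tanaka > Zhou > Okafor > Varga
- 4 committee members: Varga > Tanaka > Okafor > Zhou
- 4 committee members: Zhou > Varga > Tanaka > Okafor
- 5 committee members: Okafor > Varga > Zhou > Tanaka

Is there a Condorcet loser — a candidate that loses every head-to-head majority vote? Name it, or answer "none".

none

Pairwise majorities:
Tanaka vs Zhou: Tanaka preferred on 4+4 = 8 ballots; Zhou wins 9–8.
Tanaka–Okafor: Tanaka 12–5.
Tanaka vs Varga: Varga wins 13–4.
Zhou vs Okafor: Okafor wins 9–8.
Zhou vs Varga: Zhou is ranked higher on 4+4 = 8 ballots, Varga on 9. Varga wins 9–8.
Okafor vs Varga: Okafor, 9–8.
Every candidate wins at least one matchup (Tanaka beats Okafor; Zhou beats Tanaka; Okafor beats Zhou; Varga beats Tanaka), so there is no Condorcet loser.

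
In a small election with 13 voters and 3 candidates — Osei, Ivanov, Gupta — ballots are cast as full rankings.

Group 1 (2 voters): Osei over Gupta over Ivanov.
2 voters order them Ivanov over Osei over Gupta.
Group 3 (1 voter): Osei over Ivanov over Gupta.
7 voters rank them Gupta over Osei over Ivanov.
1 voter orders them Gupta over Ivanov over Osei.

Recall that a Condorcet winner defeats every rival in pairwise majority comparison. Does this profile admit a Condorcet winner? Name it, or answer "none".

Gupta

Check each pair by majority over 13 ballots:
Osei vs Ivanov: Osei preferred on 2+1+7 = 10 ballots; Osei wins 10–3.
Osei vs Gupta: Osei preferred on 2+2+1 = 5 ballots; Gupta wins 8–5.
Ivanov vs Gupta: Ivanov is ranked higher on 2+1 = 3 ballots, Gupta on 10. Gupta wins 10–3.
Gupta defeats every rival head-to-head and is the Condorcet winner.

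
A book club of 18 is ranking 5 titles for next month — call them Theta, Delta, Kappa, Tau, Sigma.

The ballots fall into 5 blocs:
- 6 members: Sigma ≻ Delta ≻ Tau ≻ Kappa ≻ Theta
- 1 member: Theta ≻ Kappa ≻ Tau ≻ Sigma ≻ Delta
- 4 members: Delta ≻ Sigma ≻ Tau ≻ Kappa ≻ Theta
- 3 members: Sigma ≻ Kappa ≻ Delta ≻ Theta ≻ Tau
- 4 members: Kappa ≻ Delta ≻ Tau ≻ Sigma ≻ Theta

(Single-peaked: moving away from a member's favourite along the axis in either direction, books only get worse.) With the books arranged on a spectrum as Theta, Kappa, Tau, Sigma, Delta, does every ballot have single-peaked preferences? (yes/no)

no

Axis positions: Theta=1, Kappa=2, Tau=3, Sigma=4, Delta=5.
Bloc 1 (peak Sigma at position 4): ranking walks positions 4-5-3-2-1, expanding outward from the peak — single-peaked.
Bloc 2 (peak Theta at position 1): ranking walks positions 1-2-3-4-5, expanding outward from the peak — single-peaked.
Bloc 3 (peak Delta at position 5): ranking walks positions 5-4-3-2-1, expanding outward from the peak — single-peaked.
Bloc 4: ranking walks positions 4-2-5-1-3; Kappa is ranked above Tau even though Tau lies between Kappa and the peak Sigma on the axis — preferences dip and rise again. Not single-peaked.
Bloc 5: ranking walks positions 2-5-3-4-1; Delta is ranked above Tau even though Tau lies between Delta and the peak Kappa on the axis — preferences dip and rise again. Not single-peaked.
Bloc 4 violates single-peakedness, so the profile is not single-peaked on this axis.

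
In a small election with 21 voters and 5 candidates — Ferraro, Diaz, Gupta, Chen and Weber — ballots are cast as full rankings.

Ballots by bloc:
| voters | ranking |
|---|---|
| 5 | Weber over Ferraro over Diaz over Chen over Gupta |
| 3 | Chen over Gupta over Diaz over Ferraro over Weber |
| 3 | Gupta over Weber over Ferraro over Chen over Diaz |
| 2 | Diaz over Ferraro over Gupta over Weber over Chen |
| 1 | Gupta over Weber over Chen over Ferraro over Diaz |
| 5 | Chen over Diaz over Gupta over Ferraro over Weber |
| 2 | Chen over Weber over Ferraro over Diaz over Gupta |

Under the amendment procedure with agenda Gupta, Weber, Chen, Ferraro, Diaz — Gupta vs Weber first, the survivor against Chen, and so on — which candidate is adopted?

Round 1: Gupta vs Weber — 14–7, Gupta advances.
Round 2: Gupta vs Chen — 6–15, Chen advances.
Round 3: Chen vs Ferraro — 11–10, Chen advances.
Round 4: Chen vs Diaz — 14–7, Chen advances.
The agenda winner is Chen.

Chen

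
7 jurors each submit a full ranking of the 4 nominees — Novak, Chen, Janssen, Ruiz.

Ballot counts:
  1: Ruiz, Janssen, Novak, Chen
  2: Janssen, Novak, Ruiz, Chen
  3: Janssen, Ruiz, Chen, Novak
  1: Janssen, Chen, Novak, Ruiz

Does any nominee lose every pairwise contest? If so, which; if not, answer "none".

Novak

Head-to-head results (7 jurors):
Novak vs Chen: Novak is ranked higher on 1+2 = 3 ballots, Chen on 4. Chen wins 4–3.
Novak vs Janssen: Janssen wins 7–0.
Novak vs Ruiz: 3 to 4, Ruiz.
Chen vs Janssen: 0 for Chen, 7 for Janssen — Janssen by 7–0.
Chen vs Ruiz: Chen preferred on 1 ballot; Ruiz wins 6–1.
Janssen vs Ruiz: 6 to 1, Janssen.
Novak loses to every other nominee — it is the Condorcet loser.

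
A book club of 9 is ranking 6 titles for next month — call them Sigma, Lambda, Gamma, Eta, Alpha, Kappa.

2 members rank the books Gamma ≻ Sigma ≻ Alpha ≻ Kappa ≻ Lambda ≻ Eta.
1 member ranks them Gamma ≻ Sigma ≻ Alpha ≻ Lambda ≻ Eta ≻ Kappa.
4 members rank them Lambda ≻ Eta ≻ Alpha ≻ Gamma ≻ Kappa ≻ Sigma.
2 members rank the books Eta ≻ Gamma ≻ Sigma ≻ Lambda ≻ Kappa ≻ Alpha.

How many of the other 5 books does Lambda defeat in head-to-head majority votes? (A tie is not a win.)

Lambda against each rival (9 members):
Lambda vs Sigma: 4 for Lambda, 5 for Sigma — Sigma by 5–4.
Lambda vs Gamma: Gamma, 5–4.
Lambda–Eta: Lambda 7–2.
Lambda vs Alpha: Lambda wins 6–3.
Lambda vs Kappa: Lambda, 7–2.
Lambda beats Eta, Alpha, Kappa; loses to Sigma, Gamma — 3 pairwise wins.

3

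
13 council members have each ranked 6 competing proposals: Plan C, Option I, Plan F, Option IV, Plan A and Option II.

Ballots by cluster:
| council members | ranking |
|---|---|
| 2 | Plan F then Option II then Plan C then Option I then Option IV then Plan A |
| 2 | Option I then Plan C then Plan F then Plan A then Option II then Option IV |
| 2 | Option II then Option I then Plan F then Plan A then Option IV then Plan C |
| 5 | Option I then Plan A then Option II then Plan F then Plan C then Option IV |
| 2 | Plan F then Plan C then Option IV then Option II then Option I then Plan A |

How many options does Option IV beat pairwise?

Option IV against each rival (13 council members):
Option IV vs Plan C: Plan C wins 11–2.
Option IV vs Option I: Option IV preferred on 2 ballots; Option I wins 11–2.
Option IV vs Plan F: 0 to 13, Plan F.
Option IV vs Plan A: Plan A, 9–4.
Option IV vs Option II: Option II, 11–2.
Option IV beats no one; loses to Plan C, Option I, Plan F, Plan A, Option II — 0 pairwise wins.

0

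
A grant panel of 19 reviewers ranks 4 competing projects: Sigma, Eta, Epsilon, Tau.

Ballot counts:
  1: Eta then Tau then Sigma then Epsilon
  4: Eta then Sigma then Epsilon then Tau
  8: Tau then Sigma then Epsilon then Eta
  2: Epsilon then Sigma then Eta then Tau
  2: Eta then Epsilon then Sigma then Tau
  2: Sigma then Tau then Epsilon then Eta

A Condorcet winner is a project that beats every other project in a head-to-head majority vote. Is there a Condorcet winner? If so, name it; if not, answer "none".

Sigma

Check each pair by majority over 19 ballots:
Sigma–Eta: Sigma 12–7.
Sigma vs Epsilon: Sigma wins 15–4.
Sigma vs Tau: Sigma wins 10–9.
Eta–Epsilon: Epsilon 12–7.
Eta vs Tau: Tau wins 10–9.
Epsilon vs Tau: Tau wins 11–8.
Sigma wins every pairwise contest, so Sigma is the Condorcet winner.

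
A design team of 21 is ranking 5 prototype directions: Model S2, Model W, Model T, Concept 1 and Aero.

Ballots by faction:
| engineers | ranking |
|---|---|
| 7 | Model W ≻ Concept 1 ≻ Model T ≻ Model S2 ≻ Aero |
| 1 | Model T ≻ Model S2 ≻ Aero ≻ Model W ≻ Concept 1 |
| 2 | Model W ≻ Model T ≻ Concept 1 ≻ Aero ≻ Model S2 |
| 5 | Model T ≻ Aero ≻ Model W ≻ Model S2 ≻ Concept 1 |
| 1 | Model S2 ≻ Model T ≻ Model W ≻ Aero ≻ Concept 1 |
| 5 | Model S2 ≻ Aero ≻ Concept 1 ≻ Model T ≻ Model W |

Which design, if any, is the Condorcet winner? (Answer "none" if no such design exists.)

Pairwise majorities:
Model S2 vs Model W: Model W wins 14–7.
Model S2–Model T: Model T 15–6.
Model S2 vs Concept 1: Model S2 is ranked higher on 1+5+1+5 = 12 ballots, Concept 1 on 9. Model S2 wins 12–9.
Model S2 vs Aero: 7+1+1+5 = 14 for Model S2, 7 for Aero — Model S2 by 14–7.
Model W vs Model T: Model T, 12–9.
Model W vs Concept 1: Model W is ranked higher on 7+1+2+5+1 = 16 ballots, Concept 1 on 5. Model W wins 16–5.
Model W vs Aero: Model W is ranked higher on 7+2+1 = 10 ballots, Aero on 11. Aero wins 11–10.
Model T vs Concept 1: 9 to 12, Concept 1.
Model T vs Aero: Model T is ranked higher on 7+1+2+5+1 = 16 ballots, Aero on 5. Model T wins 16–5.
Concept 1 vs Aero: 7+2 = 9 for Concept 1, 12 for Aero — Aero by 12–9.
Every design loses at least once (Model S2 loses to Model W; Model W loses to Model T; Model T loses to Concept 1; Concept 1 loses to Model S2; Aero loses to Model S2). The majority relation contains the cycle Model S2 > Concept 1 > Model T > Model S2, so there is no Condorcet winner.

none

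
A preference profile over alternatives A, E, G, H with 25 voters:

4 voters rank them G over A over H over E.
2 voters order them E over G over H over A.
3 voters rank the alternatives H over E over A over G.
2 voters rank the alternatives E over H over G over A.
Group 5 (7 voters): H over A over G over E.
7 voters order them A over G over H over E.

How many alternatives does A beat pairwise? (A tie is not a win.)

A against each rival (25 voters):
A vs E: 18 to 7, A.
A vs G: A, 17–8.
A–H: H 14–11.
A beats E, G; loses to H — 2 pairwise wins.

2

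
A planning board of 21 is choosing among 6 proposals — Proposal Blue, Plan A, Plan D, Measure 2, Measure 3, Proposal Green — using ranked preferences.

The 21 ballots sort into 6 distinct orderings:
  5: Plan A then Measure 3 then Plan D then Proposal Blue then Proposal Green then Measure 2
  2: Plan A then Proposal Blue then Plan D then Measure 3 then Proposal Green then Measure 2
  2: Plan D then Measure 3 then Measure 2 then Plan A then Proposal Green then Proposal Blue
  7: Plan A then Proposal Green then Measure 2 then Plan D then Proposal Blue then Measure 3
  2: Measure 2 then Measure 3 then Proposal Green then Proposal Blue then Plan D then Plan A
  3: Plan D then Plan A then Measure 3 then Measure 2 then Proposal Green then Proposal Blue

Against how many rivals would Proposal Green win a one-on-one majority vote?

2

Proposal Green against each rival (21 council members):
Proposal Green vs Proposal Blue: Proposal Green preferred on 2+7+2+3 = 14 ballots; Proposal Green wins 14–7.
Proposal Green vs Plan A: Plan A, 19–2.
Proposal Green vs Plan D: 7+2 = 9 for Proposal Green, 12 for Plan D — Plan D by 12–9.
Proposal Green vs Measure 2: Proposal Green, 14–7.
Proposal Green vs Measure 3: 7 for Proposal Green, 14 for Measure 3 — Measure 3 by 14–7.
Proposal Green beats Proposal Blue, Measure 2; loses to Plan A, Plan D, Measure 3 — 2 pairwise wins.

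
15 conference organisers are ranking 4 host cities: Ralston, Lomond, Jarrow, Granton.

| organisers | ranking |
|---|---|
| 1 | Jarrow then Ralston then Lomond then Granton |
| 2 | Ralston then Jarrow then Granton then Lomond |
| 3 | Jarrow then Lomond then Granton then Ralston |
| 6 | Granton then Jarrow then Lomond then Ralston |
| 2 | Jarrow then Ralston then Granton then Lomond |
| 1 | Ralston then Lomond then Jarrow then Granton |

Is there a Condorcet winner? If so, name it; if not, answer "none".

Jarrow

Pairwise majorities:
Ralston vs Lomond: 6 to 9, Lomond.
Ralston vs Jarrow: Ralston is ranked higher on 2+1 = 3 ballots, Jarrow on 12. Jarrow wins 12–3.
Ralston vs Granton: 6 to 9, Granton.
Lomond vs Jarrow: Lomond preferred on 1 ballot; Jarrow wins 14–1.
Lomond vs Granton: 5 to 10, Granton.
Jarrow vs Granton: 9 to 6, Jarrow.
Jarrow defeats every rival head-to-head and is the Condorcet winner.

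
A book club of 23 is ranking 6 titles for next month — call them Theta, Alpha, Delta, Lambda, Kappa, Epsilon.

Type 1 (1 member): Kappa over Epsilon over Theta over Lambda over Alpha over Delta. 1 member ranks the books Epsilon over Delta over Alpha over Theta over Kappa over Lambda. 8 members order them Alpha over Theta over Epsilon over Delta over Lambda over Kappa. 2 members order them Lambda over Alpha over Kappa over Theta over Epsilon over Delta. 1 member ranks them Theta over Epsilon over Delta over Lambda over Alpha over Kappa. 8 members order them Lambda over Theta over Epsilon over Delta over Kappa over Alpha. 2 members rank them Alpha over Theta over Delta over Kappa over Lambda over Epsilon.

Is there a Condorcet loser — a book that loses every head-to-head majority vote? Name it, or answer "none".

Kappa

Head-to-head results (23 members):
Theta vs Alpha: Alpha, 13–10.
Theta vs Delta: Theta, 22–1.
Theta–Lambda: Theta 13–10.
Theta vs Kappa: Theta wins 20–3.
Theta–Epsilon: Theta 21–2.
Alpha vs Delta: Alpha preferred on 1+8+2+2 = 13 ballots; Alpha wins 13–10.
Alpha vs Lambda: Alpha is ranked higher on 1+8+2 = 11 ballots, Lambda on 12. Lambda wins 12–11.
Alpha vs Kappa: 14 to 9, Alpha.
Alpha vs Epsilon: Alpha, 12–11.
Delta–Lambda: Delta 12–11.
Delta vs Kappa: Delta, 20–3.
Delta vs Epsilon: Delta is ranked higher on 2 ballots, Epsilon on 21. Epsilon wins 21–2.
Lambda vs Kappa: 19 to 4, Lambda.
Lambda–Epsilon: Lambda 12–11.
Kappa vs Epsilon: Kappa is ranked higher on 1+2+2 = 5 ballots, Epsilon on 18. Epsilon wins 18–5.
Only Kappa has no wins; Kappa is the Condorcet loser.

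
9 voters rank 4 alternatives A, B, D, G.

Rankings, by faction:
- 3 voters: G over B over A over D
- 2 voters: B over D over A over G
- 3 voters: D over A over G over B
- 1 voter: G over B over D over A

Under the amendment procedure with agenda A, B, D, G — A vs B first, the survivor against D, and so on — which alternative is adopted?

G

Round 1: A vs B — 3–6, B advances.
Round 2: B vs D — 6–3, B advances.
Round 3: B vs G — 2–7, G advances.
G survives the agenda.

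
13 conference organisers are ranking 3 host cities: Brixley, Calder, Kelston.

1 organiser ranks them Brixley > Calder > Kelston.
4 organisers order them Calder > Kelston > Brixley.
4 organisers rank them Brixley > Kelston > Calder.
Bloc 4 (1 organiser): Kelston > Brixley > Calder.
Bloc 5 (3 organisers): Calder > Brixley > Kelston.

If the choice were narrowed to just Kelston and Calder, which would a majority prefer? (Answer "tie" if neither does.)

Calder

Ballots ranking Kelston above Calder: 4 + 1 = 5.
Ballots ranking Calder above Kelston: 13 − 5 = 8.
Calder wins the head-to-head 8–5.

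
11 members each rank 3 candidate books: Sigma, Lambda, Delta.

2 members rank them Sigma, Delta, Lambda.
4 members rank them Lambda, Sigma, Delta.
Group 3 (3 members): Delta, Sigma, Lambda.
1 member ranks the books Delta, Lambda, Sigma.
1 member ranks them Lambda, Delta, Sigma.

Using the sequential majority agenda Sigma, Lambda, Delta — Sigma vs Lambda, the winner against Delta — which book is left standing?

Round 1: Sigma vs Lambda — 5–6, Lambda advances.
Round 2: Lambda vs Delta — 5–6, Delta advances.
The agenda winner is Delta.

Delta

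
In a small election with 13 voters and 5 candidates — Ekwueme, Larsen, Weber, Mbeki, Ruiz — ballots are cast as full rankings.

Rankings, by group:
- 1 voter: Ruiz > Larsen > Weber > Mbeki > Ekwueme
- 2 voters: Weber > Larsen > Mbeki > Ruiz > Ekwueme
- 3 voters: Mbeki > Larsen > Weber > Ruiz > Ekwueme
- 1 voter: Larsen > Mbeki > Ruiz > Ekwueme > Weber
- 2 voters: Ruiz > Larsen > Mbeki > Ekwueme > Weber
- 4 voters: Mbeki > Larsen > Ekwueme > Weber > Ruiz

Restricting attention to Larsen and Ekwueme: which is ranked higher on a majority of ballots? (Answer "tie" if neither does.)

Ballots ranking Larsen above Ekwueme: 1 + 2 + 3 + 1 + 2 + 4 = 13.
Ballots ranking Ekwueme above Larsen: 13 − 13 = 0.
Larsen wins the head-to-head 13–0.

Larsen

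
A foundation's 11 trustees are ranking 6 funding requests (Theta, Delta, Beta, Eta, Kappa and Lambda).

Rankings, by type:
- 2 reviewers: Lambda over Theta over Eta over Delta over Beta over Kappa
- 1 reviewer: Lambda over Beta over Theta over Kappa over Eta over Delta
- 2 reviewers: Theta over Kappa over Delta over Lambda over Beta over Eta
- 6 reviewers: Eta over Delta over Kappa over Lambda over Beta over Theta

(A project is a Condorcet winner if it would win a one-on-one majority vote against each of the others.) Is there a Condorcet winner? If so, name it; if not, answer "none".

Eta

Head-to-head results (11 reviewers):
Theta vs Delta: 5 to 6, Delta.
Theta vs Beta: Theta preferred on 2+2 = 4 ballots; Beta wins 7–4.
Theta vs Eta: 5 to 6, Eta.
Theta vs Kappa: Theta preferred on 2+1+2 = 5 ballots; Kappa wins 6–5.
Theta vs Lambda: 2 to 9, Lambda.
Delta vs Beta: Delta preferred on 2+2+6 = 10 ballots; Delta wins 10–1.
Delta vs Eta: 2 to 9, Eta.
Delta vs Kappa: 2+6 = 8 for Delta, 3 for Kappa — Delta by 8–3.
Delta vs Lambda: Delta preferred on 2+6 = 8 ballots; Delta wins 8–3.
Beta vs Eta: 3 to 8, Eta.
Beta vs Kappa: Beta is ranked higher on 2+1 = 3 ballots, Kappa on 8. Kappa wins 8–3.
Beta vs Lambda: Beta is ranked higher on 0 ballots, Lambda on 11. Lambda wins 11–0.
Eta vs Kappa: Eta is ranked higher on 2+6 = 8 ballots, Kappa on 3. Eta wins 8–3.
Eta vs Lambda: Eta is ranked higher on 6 ballots, Lambda on 5. Eta wins 6–5.
Kappa vs Lambda: Kappa preferred on 2+6 = 8 ballots; Kappa wins 8–3.
Eta wins every pairwise contest, so Eta is the Condorcet winner.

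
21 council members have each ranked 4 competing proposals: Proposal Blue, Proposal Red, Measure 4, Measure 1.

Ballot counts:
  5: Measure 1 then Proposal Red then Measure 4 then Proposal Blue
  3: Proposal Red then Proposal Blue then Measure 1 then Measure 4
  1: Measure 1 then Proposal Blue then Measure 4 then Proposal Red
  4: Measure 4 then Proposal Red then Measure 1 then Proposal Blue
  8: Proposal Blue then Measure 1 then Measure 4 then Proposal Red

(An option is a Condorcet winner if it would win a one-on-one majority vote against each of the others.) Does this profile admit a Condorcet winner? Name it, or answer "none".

none

Check each pair by majority over 21 ballots:
Proposal Blue vs Proposal Red: 1+8 = 9 for Proposal Blue, 12 for Proposal Red — Proposal Red by 12–9.
Proposal Blue vs Measure 4: Proposal Blue is ranked higher on 3+1+8 = 12 ballots, Measure 4 on 9. Proposal Blue wins 12–9.
Proposal Blue vs Measure 1: Proposal Blue is ranked higher on 3+8 = 11 ballots, Measure 1 on 10. Proposal Blue wins 11–10.
Proposal Red vs Measure 4: Proposal Red is ranked higher on 5+3 = 8 ballots, Measure 4 on 13. Measure 4 wins 13–8.
Proposal Red vs Measure 1: 7 to 14, Measure 1.
Measure 4 vs Measure 1: 4 to 17, Measure 1.
Every option loses at least once (Proposal Blue loses to Proposal Red; Proposal Red loses to Measure 4; Measure 4 loses to Proposal Blue; Measure 1 loses to Proposal Blue). The majority relation contains the cycle Proposal Blue → Measure 4 → Proposal Red → Proposal Blue, so there is no Condorcet winner.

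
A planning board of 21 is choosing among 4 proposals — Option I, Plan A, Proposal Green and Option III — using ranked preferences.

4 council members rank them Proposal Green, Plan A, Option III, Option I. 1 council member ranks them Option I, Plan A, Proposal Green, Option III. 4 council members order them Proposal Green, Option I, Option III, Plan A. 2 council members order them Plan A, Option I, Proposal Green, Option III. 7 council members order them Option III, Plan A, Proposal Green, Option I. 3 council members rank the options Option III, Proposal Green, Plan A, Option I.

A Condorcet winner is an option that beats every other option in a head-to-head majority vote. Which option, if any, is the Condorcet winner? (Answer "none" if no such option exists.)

Check each pair by majority over 21 ballots:
Option I vs Plan A: Plan A, 16–5.
Option I vs Proposal Green: Proposal Green, 18–3.
Option I vs Option III: Option III wins 14–7.
Plan A vs Proposal Green: Proposal Green wins 11–10.
Plan A–Option III: Option III 14–7.
Proposal Green vs Option III: Proposal Green, 11–10.
Only Proposal Green has no losses; Proposal Green is the Condorcet winner.

Proposal Green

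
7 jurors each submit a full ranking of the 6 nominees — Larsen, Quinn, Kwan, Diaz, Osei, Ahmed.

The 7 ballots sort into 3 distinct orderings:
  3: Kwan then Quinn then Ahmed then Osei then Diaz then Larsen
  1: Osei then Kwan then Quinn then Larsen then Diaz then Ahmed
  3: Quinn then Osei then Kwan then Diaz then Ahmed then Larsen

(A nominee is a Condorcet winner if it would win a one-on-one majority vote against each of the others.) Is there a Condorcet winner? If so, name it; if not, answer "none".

Head-to-head results (7 jurors):
Larsen vs Quinn: 0 for Larsen, 7 for Quinn — Quinn by 7–0.
Larsen vs Kwan: Larsen is ranked higher on 0 ballots, Kwan on 7. Kwan wins 7–0.
Larsen vs Diaz: Larsen is ranked higher on 1 ballot, Diaz on 6. Diaz wins 6–1.
Larsen vs Osei: Osei, 7–0.
Larsen vs Ahmed: 1 for Larsen, 6 for Ahmed — Ahmed by 6–1.
Quinn vs Kwan: Kwan, 4–3.
Quinn vs Diaz: Quinn preferred on 3+1+3 = 7 ballots; Quinn wins 7–0.
Quinn–Osei: Quinn 6–1.
Quinn vs Ahmed: 3+1+3 = 7 for Quinn, 0 for Ahmed — Quinn by 7–0.
Kwan vs Diaz: 7 to 0, Kwan.
Kwan vs Osei: Kwan preferred on 3 ballots; Osei wins 4–3.
Kwan vs Ahmed: Kwan preferred on 3+1+3 = 7 ballots; Kwan wins 7–0.
Diaz vs Osei: 0 to 7, Osei.
Diaz vs Ahmed: Diaz, 4–3.
Osei vs Ahmed: Osei, 4–3.
Every nominee loses at least once (Larsen loses to Quinn; Quinn loses to Kwan; Kwan loses to Osei; Diaz loses to Quinn; Osei loses to Quinn; Ahmed loses to Quinn). The majority relation contains the cycle Quinn beats Osei beats Kwan beats Quinn, so there is no Condorcet winner.

none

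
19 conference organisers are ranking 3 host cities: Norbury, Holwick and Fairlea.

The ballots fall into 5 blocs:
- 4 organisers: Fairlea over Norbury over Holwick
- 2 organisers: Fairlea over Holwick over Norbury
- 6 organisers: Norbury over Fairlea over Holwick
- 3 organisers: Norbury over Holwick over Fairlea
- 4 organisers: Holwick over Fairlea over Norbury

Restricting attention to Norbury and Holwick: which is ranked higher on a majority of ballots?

Norbury

Ballots ranking Norbury above Holwick: 4 + 6 + 3 = 13.
Ballots ranking Holwick above Norbury: 19 − 13 = 6.
Norbury wins the head-to-head 13–6.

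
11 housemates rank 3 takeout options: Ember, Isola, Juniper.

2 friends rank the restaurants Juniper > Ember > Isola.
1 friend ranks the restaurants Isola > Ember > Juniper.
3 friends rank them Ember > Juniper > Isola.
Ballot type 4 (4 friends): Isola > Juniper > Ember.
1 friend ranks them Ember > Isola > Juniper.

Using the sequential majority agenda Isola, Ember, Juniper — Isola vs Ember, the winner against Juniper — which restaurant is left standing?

Juniper

Round 1: Isola vs Ember — 5–6, Ember advances.
Round 2: Ember vs Juniper — 5–6, Juniper advances.
The agenda winner is Juniper.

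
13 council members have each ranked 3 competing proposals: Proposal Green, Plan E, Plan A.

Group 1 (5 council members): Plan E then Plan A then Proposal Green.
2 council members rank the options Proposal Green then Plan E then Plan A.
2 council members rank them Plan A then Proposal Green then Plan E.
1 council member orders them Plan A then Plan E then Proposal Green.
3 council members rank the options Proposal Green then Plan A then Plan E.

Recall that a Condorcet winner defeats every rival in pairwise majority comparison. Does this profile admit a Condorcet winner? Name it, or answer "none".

Head-to-head results (13 council members):
Proposal Green vs Plan E: 2+2+3 = 7 for Proposal Green, 6 for Plan E — Proposal Green by 7–6.
Proposal Green vs Plan A: Proposal Green preferred on 2+3 = 5 ballots; Plan A wins 8–5.
Plan E vs Plan A: 5+2 = 7 for Plan E, 6 for Plan A — Plan E by 7–6.
No option is unbeaten: Proposal Green loses to Plan A; Plan E loses to Proposal Green; Plan A loses to Plan E. In particular Proposal Green beats Plan E beats Plan A beats Proposal Green is a majority cycle — no Condorcet winner exists.

none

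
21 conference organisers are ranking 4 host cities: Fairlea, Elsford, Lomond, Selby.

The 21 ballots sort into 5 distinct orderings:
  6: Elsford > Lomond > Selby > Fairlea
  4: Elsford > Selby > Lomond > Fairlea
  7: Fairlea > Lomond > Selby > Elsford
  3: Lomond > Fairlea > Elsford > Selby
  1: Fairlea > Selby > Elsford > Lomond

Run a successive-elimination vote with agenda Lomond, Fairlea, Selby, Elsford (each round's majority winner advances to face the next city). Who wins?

Elsford

Round 1: Lomond vs Fairlea — 13–8, Lomond advances.
Round 2: Lomond vs Selby — 16–5, Lomond advances.
Round 3: Lomond vs Elsford — 10–11, Elsford advances.
Elsford survives the agenda.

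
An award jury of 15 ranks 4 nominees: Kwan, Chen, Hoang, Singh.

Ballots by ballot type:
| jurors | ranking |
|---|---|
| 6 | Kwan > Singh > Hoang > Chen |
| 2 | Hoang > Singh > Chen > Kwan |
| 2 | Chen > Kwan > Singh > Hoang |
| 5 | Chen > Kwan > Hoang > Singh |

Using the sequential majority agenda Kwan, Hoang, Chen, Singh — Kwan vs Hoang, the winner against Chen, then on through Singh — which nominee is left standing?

Round 1: Kwan vs Hoang — 13–2, Kwan advances.
Round 2: Kwan vs Chen — 6–9, Chen advances.
Round 3: Chen vs Singh — 7–8, Singh advances.
Singh survives the agenda.

Singh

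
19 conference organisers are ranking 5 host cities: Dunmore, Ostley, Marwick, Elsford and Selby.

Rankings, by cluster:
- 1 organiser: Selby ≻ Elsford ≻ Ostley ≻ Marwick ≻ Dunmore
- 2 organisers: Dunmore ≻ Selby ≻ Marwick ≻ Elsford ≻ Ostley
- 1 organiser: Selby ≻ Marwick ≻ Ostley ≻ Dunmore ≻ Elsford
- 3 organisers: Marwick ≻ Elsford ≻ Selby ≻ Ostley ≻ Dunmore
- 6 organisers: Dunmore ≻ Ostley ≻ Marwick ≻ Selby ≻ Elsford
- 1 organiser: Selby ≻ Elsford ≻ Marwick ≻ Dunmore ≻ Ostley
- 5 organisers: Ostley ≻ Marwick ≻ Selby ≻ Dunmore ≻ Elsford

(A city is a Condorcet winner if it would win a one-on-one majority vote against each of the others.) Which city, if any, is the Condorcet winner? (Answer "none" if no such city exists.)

Ostley

Head-to-head results (19 organisers):
Dunmore vs Ostley: 2+6+1 = 9 for Dunmore, 10 for Ostley — Ostley by 10–9.
Dunmore vs Marwick: Dunmore is ranked higher on 2+6 = 8 ballots, Marwick on 11. Marwick wins 11–8.
Dunmore vs Elsford: Dunmore preferred on 2+1+6+5 = 14 ballots; Dunmore wins 14–5.
Dunmore vs Selby: 8 to 11, Selby.
Ostley vs Marwick: 1+6+5 = 12 for Ostley, 7 for Marwick — Ostley by 12–7.
Ostley vs Elsford: 12 to 7, Ostley.
Ostley vs Selby: Ostley is ranked higher on 6+5 = 11 ballots, Selby on 8. Ostley wins 11–8.
Marwick vs Elsford: Marwick preferred on 2+1+3+6+5 = 17 ballots; Marwick wins 17–2.
Marwick vs Selby: Marwick preferred on 3+6+5 = 14 ballots; Marwick wins 14–5.
Elsford vs Selby: Elsford is ranked higher on 3 ballots, Selby on 16. Selby wins 16–3.
Ostley defeats every rival head-to-head and is the Condorcet winner.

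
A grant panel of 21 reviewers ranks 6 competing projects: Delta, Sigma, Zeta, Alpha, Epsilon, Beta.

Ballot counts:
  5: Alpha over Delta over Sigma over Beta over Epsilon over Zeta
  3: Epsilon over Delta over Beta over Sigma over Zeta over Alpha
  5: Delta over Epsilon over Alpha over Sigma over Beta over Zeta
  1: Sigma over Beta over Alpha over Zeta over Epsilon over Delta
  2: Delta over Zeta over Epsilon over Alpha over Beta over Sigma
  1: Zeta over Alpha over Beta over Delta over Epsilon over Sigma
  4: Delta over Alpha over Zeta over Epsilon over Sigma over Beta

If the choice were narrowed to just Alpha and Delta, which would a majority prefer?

Delta

Ballots ranking Alpha above Delta: 5 + 1 + 1 = 7.
Ballots ranking Delta above Alpha: 21 − 7 = 14.
Delta wins the head-to-head 14–7.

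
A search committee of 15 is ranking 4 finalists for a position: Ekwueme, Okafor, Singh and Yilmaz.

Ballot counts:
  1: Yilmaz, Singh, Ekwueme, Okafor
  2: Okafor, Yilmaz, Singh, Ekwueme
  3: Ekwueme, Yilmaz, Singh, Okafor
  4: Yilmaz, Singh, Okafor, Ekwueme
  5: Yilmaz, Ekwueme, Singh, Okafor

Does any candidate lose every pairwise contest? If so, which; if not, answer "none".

Pairwise majorities:
Ekwueme vs Okafor: Ekwueme, 9–6.
Ekwueme vs Singh: 8 to 7, Ekwueme.
Ekwueme vs Yilmaz: Yilmaz wins 12–3.
Okafor vs Singh: Okafor preferred on 2 ballots; Singh wins 13–2.
Okafor vs Yilmaz: Yilmaz wins 13–2.
Singh vs Yilmaz: Singh is ranked higher on 0 ballots, Yilmaz on 15. Yilmaz wins 15–0.
Okafor loses to every other candidate — it is the Condorcet loser.

Okafor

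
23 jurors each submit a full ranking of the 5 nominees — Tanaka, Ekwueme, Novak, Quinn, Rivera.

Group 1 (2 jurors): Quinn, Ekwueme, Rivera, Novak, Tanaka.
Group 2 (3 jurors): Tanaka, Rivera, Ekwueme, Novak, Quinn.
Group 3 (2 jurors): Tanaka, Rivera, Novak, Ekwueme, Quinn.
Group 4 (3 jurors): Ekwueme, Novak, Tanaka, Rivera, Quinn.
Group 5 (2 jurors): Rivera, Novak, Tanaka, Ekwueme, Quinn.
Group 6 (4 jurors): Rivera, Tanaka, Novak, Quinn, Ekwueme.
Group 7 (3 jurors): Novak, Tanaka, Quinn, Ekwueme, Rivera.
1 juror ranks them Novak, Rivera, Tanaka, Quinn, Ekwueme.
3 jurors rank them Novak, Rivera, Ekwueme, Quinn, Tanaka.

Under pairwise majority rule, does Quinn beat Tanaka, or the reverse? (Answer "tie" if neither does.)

Tanaka

Ballots ranking Quinn above Tanaka: 2 + 3 = 5.
Ballots ranking Tanaka above Quinn: 23 − 5 = 18.
Tanaka wins the head-to-head 18–5.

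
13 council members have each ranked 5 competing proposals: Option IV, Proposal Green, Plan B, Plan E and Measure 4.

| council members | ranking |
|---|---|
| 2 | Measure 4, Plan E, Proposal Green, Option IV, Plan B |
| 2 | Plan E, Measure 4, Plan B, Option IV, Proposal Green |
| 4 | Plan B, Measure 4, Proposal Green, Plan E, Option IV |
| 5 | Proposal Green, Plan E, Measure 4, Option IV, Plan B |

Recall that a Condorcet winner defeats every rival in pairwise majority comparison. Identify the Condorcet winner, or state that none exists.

Head-to-head results (13 council members):
Option IV vs Proposal Green: Proposal Green wins 11–2.
Option IV vs Plan B: Option IV wins 7–6.
Option IV vs Plan E: Plan E wins 13–0.
Option IV–Measure 4: Measure 4 13–0.
Proposal Green vs Plan B: Proposal Green, 7–6.
Proposal Green vs Plan E: Proposal Green wins 9–4.
Proposal Green vs Measure 4: Measure 4 wins 8–5.
Plan B–Plan E: Plan E 9–4.
Plan B–Measure 4: Measure 4 9–4.
Plan E–Measure 4: Plan E 7–6.
Every option loses at least once (Option IV loses to Proposal Green; Proposal Green loses to Measure 4; Plan B loses to Option IV; Plan E loses to Proposal Green; Measure 4 loses to Plan E). The majority relation contains the cycle Proposal Green > Plan E > Measure 4 > Proposal Green, so there is no Condorcet winner.

none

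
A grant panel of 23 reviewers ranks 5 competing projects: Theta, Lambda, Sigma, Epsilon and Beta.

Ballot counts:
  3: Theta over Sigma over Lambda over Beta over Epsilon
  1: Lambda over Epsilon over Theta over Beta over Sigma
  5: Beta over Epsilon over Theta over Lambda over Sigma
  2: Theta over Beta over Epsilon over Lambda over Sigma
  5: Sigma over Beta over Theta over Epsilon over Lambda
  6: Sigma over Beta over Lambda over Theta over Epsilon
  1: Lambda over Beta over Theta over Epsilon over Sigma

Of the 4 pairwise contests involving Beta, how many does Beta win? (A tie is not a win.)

3

Beta against each rival (23 reviewers):
Beta vs Theta: 17 to 6, Beta.
Beta vs Lambda: 18 to 5, Beta.
Beta vs Sigma: 1+5+2+1 = 9 for Beta, 14 for Sigma — Sigma by 14–9.
Beta vs Epsilon: 22 to 1, Beta.
Beta beats Theta, Lambda, Epsilon; loses to Sigma — 3 pairwise wins.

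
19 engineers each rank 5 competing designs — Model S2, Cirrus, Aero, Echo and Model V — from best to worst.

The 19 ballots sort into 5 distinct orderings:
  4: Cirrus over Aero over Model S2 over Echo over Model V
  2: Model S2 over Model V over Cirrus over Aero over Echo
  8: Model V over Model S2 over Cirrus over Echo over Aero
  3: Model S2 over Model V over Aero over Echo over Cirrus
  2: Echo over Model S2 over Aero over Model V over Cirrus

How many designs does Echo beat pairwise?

Echo against each rival (19 engineers):
Echo vs Model S2: Model S2 wins 17–2.
Echo vs Cirrus: Cirrus wins 14–5.
Echo vs Aero: Echo is ranked higher on 8+2 = 10 ballots, Aero on 9. Echo wins 10–9.
Echo vs Model V: 6 to 13, Model V.
Echo beats Aero; loses to Model S2, Cirrus, Model V — 1 pairwise win.

1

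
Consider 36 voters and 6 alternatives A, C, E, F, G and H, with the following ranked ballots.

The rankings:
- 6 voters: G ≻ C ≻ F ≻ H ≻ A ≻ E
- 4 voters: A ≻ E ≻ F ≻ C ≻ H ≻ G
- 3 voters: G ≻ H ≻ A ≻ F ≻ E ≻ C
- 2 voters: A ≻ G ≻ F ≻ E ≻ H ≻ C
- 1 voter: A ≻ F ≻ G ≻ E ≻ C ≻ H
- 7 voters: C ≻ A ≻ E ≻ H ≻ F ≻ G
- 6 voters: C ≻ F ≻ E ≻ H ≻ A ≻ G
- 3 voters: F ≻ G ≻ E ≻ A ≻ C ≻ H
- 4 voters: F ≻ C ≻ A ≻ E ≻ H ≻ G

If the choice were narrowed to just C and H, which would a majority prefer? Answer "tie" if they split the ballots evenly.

Ballots ranking C above H: 6 + 4 + 1 + 7 + 6 + 3 + 4 = 31.
Ballots ranking H above C: 36 − 31 = 5.
C wins the head-to-head 31–5.

C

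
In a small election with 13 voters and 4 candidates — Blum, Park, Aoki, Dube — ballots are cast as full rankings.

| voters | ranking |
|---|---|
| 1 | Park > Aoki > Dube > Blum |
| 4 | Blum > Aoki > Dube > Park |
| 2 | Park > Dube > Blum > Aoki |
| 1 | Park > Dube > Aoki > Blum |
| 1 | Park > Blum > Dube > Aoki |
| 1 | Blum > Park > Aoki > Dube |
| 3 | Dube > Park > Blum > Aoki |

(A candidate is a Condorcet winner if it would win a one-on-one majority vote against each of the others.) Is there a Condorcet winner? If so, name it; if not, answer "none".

Pairwise majorities:
Blum vs Park: Park wins 8–5.
Blum vs Aoki: Blum wins 11–2.
Blum vs Dube: Dube wins 7–6.
Park vs Aoki: Park wins 9–4.
Park vs Dube: Dube, 7–6.
Aoki vs Dube: Dube wins 7–6.
Only Dube has no losses; Dube is the Condorcet winner.

Dube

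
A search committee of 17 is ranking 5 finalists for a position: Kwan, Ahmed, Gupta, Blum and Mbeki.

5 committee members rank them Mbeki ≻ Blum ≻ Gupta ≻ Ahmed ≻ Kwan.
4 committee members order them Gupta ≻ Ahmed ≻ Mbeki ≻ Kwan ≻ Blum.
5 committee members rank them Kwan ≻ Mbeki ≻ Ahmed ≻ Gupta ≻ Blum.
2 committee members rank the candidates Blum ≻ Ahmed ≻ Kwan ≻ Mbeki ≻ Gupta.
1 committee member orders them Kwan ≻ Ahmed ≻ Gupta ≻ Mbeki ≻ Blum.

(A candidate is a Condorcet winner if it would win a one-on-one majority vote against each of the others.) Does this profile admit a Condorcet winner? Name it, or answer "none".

Pairwise majorities:
Kwan vs Ahmed: 6 to 11, Ahmed.
Kwan vs Gupta: 5+2+1 = 8 for Kwan, 9 for Gupta — Gupta by 9–8.
Kwan vs Blum: Kwan is ranked higher on 4+5+1 = 10 ballots, Blum on 7. Kwan wins 10–7.
Kwan vs Mbeki: Kwan preferred on 5+2+1 = 8 ballots; Mbeki wins 9–8.
Ahmed vs Gupta: Ahmed is ranked higher on 5+2+1 = 8 ballots, Gupta on 9. Gupta wins 9–8.
Ahmed vs Blum: 4+5+1 = 10 for Ahmed, 7 for Blum — Ahmed by 10–7.
Ahmed vs Mbeki: 7 to 10, Mbeki.
Gupta vs Blum: Gupta preferred on 4+5+1 = 10 ballots; Gupta wins 10–7.
Gupta vs Mbeki: Gupta preferred on 4+1 = 5 ballots; Mbeki wins 12–5.
Blum vs Mbeki: 2 to 15, Mbeki.
Only Mbeki has no losses; Mbeki is the Condorcet winner.

Mbeki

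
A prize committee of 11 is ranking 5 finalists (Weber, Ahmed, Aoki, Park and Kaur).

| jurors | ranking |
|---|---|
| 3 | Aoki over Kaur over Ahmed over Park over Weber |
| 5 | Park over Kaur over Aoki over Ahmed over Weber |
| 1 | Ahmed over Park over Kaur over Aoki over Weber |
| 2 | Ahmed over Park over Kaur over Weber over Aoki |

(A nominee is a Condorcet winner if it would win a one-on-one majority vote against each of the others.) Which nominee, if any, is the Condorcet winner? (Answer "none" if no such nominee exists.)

Head-to-head results (11 jurors):
Weber vs Ahmed: 0 for Weber, 11 for Ahmed — Ahmed by 11–0.
Weber vs Aoki: Weber is ranked higher on 2 ballots, Aoki on 9. Aoki wins 9–2.
Weber vs Park: 0 for Weber, 11 for Park — Park by 11–0.
Weber vs Kaur: Weber is ranked higher on 0 ballots, Kaur on 11. Kaur wins 11–0.
Ahmed vs Aoki: Ahmed is ranked higher on 1+2 = 3 ballots, Aoki on 8. Aoki wins 8–3.
Ahmed vs Park: Ahmed preferred on 3+1+2 = 6 ballots; Ahmed wins 6–5.
Ahmed vs Kaur: Ahmed is ranked higher on 1+2 = 3 ballots, Kaur on 8. Kaur wins 8–3.
Aoki vs Park: 3 to 8, Park.
Aoki vs Kaur: 3 for Aoki, 8 for Kaur — Kaur by 8–3.
Park vs Kaur: 8 to 3, Park.
No nominee is unbeaten: Weber loses to Ahmed; Ahmed loses to Aoki; Aoki loses to Park; Park loses to Ahmed; Kaur loses to Park. In particular Ahmed beats Park beats Aoki beats Ahmed is a majority cycle — no Condorcet winner exists.

none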